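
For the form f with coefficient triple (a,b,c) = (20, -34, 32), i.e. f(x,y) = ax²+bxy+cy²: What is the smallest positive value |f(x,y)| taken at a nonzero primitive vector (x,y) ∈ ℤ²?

translate: b→6 (≡-34 mod 40), so (20,-34,32)→(20,6,18)
flip: (20,6,18)→(18,-6,20)
reduced (well bottom): (18,-6,20) with a≤c, −a<b≤a
well minimum = a = 18

18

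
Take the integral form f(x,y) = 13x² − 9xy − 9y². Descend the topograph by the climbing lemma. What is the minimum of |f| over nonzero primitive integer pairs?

descent: ρ → (-9,9,13)  [lands on river]
river: ρ → (13,17,-5)
river: ρ → (-5,23,1)
river: ρ → (1,23,-5)
river: ρ → (-5,17,13)
river: ρ → (13,9,-9)
closes: descent 1, river 6
min |a| on river = 1

1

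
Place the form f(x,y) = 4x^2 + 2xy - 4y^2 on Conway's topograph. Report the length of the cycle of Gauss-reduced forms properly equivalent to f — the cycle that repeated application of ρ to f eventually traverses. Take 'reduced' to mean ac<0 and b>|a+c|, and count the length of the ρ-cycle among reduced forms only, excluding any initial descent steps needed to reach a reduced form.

D = 68, ⌊√D⌋ = 8
river: ρ → (-4,6,2)
river: ρ → (2,6,-4)
river: ρ → (-4,2,4)
river: ρ → (4,6,-2)
river: ρ → (-2,6,4)
river: ρ → (4,2,-4)
ρ-cycle length = 6 (tail of 0 descent steps not counted)

6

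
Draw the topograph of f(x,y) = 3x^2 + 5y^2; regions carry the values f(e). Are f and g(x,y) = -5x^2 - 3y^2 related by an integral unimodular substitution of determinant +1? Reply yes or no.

D₁ = -60, D₂ = -60
f: reduced (well bottom): (3,0,5) with a≤c, −a<b≤a
g is negative-definite; reduce −g:
−g: flip: (5,0,3)→(3,0,5)
−g: reduced (well bottom): (3,0,5) with a≤c, −a<b≤a
flip sign back: reduced form of g is (-3,0,-5)
reduced forms (3, 0, 5) vs (-3, 0, -5) ⇒ inequivalent

no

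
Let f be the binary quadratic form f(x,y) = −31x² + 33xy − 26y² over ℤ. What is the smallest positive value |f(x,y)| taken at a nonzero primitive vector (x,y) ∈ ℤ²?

translate: b→29 (≡-33 mod 62), so (31,-33,26)→(31,29,24)
flip: (31,29,24)→(24,-29,31)
translate: b→19 (≡-29 mod 48), so (24,-29,31)→(24,19,26)
reduced (well bottom): (24,19,26) with a≤c, −a<b≤a
well minimum |f| = |-24| = 24 (negative-definite)

24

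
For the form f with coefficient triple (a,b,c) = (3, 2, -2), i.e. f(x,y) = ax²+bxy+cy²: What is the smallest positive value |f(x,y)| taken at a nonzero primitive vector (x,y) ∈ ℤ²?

river: ρ → (-2,2,3)
river: ρ → (3,4,-1)
river: ρ → (-1,4,3)
river: ρ → (3,2,-2)
closes: descent 0, river 4
min |a| on river = 1

1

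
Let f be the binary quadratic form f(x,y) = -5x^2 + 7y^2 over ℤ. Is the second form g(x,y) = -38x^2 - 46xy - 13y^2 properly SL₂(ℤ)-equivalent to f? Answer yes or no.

D₁ = 140, D₂ = 140
river cycle of f (length 2): (-5, 10, 2), (2, 10, -5)
river cycle of g (length 2): (2, 10, -5), (-5, 10, 2)
cycles coincide ⇒ equivalent

yes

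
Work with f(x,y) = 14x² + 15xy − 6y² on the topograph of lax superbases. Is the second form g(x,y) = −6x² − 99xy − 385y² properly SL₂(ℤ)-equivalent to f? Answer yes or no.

D₁ = 561, D₂ = 561
river cycle of f (length 16): (-6, 21, 5), (5, 19, -10), (-10, 21, 3), (3, 21, -10), (-10, 19, 5), (5, 21, -6), (-6, 15, 14), (14, 13, -7), (-7, 15, 12), (12, 9, -10), … (6 more)
river cycle of g (length 16): (-6, 21, 5), (5, 19, -10), (-10, 21, 3), (3, 21, -10), (-10, 19, 5), (5, 21, -6), (-6, 15, 14), (14, 13, -7), (-7, 15, 12), (12, 9, -10), … (6 more)
cycles coincide ⇒ equivalent

yes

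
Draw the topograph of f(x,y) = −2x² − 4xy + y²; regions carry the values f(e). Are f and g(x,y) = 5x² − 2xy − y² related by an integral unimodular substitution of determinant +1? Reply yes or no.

D₁ = 24, D₂ = 24
river cycle of f (length 2): (1, 4, -2), (-2, 4, 1)
river cycle of g (length 2): (-1, 4, 2), (2, 4, -1)
cycles differ ⇒ inequivalent

no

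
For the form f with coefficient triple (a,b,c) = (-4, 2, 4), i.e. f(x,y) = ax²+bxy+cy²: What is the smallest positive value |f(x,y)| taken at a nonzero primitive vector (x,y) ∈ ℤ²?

river: ρ → (4,6,-2)
river: ρ → (-2,6,4)
river: ρ → (4,2,-4)
river: ρ → (-4,6,2)
river: ρ → (2,6,-4)
river: ρ → (-4,2,4)
closes: descent 0, river 6
min |a| on river = 2

2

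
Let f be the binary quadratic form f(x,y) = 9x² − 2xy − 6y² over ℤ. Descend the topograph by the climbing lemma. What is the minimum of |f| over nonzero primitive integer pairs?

descent: ρ → (-6,14,1)  [lands on river]
river: ρ → (1,14,-6)
river: ρ → (-6,10,5)
river: ρ → (5,10,-6)
closes: descent 1, river 4
min |a| on river = 1

1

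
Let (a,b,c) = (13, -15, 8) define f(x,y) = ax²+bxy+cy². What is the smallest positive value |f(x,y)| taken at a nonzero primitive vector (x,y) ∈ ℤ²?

translate: b→11 (≡-15 mod 26), so (13,-15,8)→(13,11,6)
flip: (13,11,6)→(6,-11,13)
translate: b→1 (≡-11 mod 12), so (6,-11,13)→(6,1,8)
reduced (well bottom): (6,1,8) with a≤c, −a<b≤a
well minimum = a = 6

6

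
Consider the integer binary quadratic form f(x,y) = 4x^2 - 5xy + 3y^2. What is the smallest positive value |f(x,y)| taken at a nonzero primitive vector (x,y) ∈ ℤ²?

translate: b→3 (≡-5 mod 8), so (4,-5,3)→(4,3,2)
flip: (4,3,2)→(2,-3,4)
translate: b→1 (≡-3 mod 4), so (2,-3,4)→(2,1,3)
reduced (well bottom): (2,1,3) with a≤c, −a<b≤a
well minimum = a = 2

2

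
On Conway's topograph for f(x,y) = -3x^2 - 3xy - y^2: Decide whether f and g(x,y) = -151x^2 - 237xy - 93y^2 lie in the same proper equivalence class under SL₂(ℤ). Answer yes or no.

D₁ = -3, D₂ = -3
f is negative-definite; reduce −f:
−f: flip: (3,3,1)→(1,-3,3)
−f: translate: b→1 (≡-3 mod 2), so (1,-3,3)→(1,1,1)
−f: reduced (well bottom): (1,1,1) with a≤c, −a<b≤a
flip sign back: reduced form of f is (-1,-1,-1)
g is negative-definite; reduce −g:
−g: translate: b→-65 (≡237 mod 302), so (151,237,93)→(151,-65,7)
−g: flip: (151,-65,7)→(7,65,151)
−g: translate: b→-5 (≡65 mod 14), so (7,65,151)→(7,-5,1)
−g: flip: (7,-5,1)→(1,5,7)
−g: translate: b→1 (≡5 mod 2), so (1,5,7)→(1,1,1)
−g: reduced (well bottom): (1,1,1) with a≤c, −a<b≤a
flip sign back: reduced form of g is (-1,-1,-1)
reduced forms (-1, -1, -1) vs (-1, -1, -1) ⇒ equivalent

yes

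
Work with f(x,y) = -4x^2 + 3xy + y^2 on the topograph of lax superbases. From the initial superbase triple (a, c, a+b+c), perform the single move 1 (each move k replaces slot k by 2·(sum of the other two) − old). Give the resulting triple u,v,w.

start (-4,1,0) = (f(1,0),f(0,1),f(1,1))
replace slot 1: 2·(1+0) − (-4) = 6 → (6,1,0)

6,1,0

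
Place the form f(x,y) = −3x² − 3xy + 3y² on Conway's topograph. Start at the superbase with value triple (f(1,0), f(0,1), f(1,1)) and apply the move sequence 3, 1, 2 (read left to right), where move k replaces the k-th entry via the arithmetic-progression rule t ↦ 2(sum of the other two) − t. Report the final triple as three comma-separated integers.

start (-3,3,-3) = (f(1,0),f(0,1),f(1,1))
replace slot 3: 2·((-3)+3) − (-3) = 3 → (-3,3,3)
replace slot 1: 2·(3+3) − (-3) = 15 → (15,3,3)
replace slot 2: 2·(15+3) − 3 = 33 → (15,33,3)

15,33,3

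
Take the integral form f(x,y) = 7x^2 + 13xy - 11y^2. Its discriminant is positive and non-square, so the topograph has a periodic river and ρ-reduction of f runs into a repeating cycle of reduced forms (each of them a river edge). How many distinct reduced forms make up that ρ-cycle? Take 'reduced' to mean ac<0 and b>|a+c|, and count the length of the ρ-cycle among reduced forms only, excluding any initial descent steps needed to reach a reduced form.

D = 477, ⌊√D⌋ = 21
river: ρ → (-11,9,9)
river: ρ → (9,9,-11)
river: ρ → (-11,13,7)
river: ρ → (7,15,-9)
river: ρ → (-9,21,1)
river: ρ → (1,21,-9)
river: ρ → (-9,15,7)
river: ρ → (7,13,-11)
ρ-cycle length = 8 (tail of 0 descent steps not counted)

8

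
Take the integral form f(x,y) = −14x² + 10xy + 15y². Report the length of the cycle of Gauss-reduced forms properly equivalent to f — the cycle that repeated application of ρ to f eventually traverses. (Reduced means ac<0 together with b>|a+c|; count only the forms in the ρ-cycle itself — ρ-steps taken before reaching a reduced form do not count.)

D = 940, ⌊√D⌋ = 30
river: ρ → (15,20,-9)
river: ρ → (-9,16,19)
river: ρ → (19,22,-6)
river: ρ → (-6,26,11)
river: ρ → (11,18,-14)
river: ρ → (-14,10,15)
ρ-cycle length = 6 (tail of 0 descent steps not counted)

6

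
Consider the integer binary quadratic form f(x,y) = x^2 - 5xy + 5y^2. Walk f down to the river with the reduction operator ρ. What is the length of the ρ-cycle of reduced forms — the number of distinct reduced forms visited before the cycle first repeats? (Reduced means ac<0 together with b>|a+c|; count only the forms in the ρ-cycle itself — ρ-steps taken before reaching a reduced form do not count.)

D = 5, ⌊√D⌋ = 2
descent: ρ → (5,5,1)
descent: ρ → (1,1,-1)  [lands on river]
river: ρ → (-1,1,1)
ρ-cycle length = 2 (tail of 2 descent steps not counted)

2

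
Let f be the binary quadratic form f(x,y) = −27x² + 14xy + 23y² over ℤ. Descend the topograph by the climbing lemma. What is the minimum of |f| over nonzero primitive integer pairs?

river: ρ → (23,32,-18)
river: ρ → (-18,40,15)
river: ρ → (15,50,-3)
river: ρ → (-3,46,47)
river: ρ → (47,48,-2)
river: ρ → (-2,48,47)
river: ρ → (47,46,-3)
river: ρ → (-3,50,15)
river: ρ → (15,40,-18)
river: ρ → (-18,32,23)
river: ρ → (23,14,-27)
river: ρ → (-27,40,10)
river: ρ → (10,40,-27)
river: ρ → (-27,14,23)
closes: descent 0, river 14
min |a| on river = 2

2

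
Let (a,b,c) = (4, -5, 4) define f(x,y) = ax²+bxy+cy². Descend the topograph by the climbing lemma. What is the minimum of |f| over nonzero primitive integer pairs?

translate: b→3 (≡-5 mod 8), so (4,-5,4)→(4,3,3)
flip: (4,3,3)→(3,-3,4)
translate: b→3 (≡-3 mod 6), so (3,-3,4)→(3,3,4)
reduced (well bottom): (3,3,4) with a≤c, −a<b≤a
well minimum = a = 3

3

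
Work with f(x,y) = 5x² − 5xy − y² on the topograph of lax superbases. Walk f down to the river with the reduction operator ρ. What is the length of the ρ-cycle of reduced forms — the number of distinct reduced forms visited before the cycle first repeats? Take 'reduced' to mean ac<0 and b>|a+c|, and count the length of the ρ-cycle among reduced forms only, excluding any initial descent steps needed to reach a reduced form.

D = 45, ⌊√D⌋ = 6
descent: ρ → (-1,5,5)  [lands on river]
river: ρ → (5,5,-1)
ρ-cycle length = 2 (tail of 1 descent step not counted)

2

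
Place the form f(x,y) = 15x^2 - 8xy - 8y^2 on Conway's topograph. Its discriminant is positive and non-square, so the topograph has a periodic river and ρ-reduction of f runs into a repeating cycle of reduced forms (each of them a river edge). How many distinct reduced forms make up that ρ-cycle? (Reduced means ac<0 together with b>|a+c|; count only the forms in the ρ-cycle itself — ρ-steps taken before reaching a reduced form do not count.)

D = 544, ⌊√D⌋ = 23
descent: ρ → (-8,8,15)  [lands on river]
river: ρ → (15,22,-1)
river: ρ → (-1,22,15)
river: ρ → (15,8,-8)
ρ-cycle length = 4 (tail of 1 descent step not counted)

4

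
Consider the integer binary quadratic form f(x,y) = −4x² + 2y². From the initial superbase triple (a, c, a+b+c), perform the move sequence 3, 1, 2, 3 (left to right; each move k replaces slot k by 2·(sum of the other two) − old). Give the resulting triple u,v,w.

start (-4,2,-2) = (f(1,0),f(0,1),f(1,1))
replace slot 3: 2·((-4)+2) − (-2) = -2 → (-4,2,-2)
replace slot 1: 2·(2+(-2)) − (-4) = 4 → (4,2,-2)
replace slot 2: 2·(4+(-2)) − 2 = 2 → (4,2,-2)
replace slot 3: 2·(4+2) − (-2) = 14 → (4,2,14)

4,2,14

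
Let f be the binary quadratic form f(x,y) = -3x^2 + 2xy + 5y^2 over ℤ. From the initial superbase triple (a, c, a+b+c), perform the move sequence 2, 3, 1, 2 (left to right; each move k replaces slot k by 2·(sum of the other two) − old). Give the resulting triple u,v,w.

start (-3,5,4) = (f(1,0),f(0,1),f(1,1))
replace slot 2: 2·((-3)+4) − 5 = -3 → (-3,-3,4)
replace slot 3: 2·((-3)+(-3)) − 4 = -16 → (-3,-3,-16)
replace slot 1: 2·((-3)+(-16)) − (-3) = -35 → (-35,-3,-16)
replace slot 2: 2·((-35)+(-16)) − (-3) = -99 → (-35,-99,-16)

-35,-99,-16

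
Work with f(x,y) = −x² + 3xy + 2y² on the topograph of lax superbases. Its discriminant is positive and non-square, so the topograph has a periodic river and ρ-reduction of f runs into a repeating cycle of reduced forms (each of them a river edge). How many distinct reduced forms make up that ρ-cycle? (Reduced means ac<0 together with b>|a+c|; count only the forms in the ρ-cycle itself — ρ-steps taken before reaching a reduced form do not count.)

D = 17, ⌊√D⌋ = 4
river: ρ → (2,1,-2)
river: ρ → (-2,3,1)
river: ρ → (1,3,-2)
river: ρ → (-2,1,2)
river: ρ → (2,3,-1)
river: ρ → (-1,3,2)
ρ-cycle length = 6 (tail of 0 descent steps not counted)

6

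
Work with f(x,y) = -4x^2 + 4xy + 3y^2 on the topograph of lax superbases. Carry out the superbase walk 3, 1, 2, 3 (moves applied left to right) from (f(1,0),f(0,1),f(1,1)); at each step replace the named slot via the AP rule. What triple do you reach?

start (-4,3,3) = (f(1,0),f(0,1),f(1,1))
replace slot 3: 2·((-4)+3) − 3 = -5 → (-4,3,-5)
replace slot 1: 2·(3+(-5)) − (-4) = 0 → (0,3,-5)
replace slot 2: 2·(0+(-5)) − 3 = -13 → (0,-13,-5)
replace slot 3: 2·(0+(-13)) − (-5) = -21 → (0,-13,-21)

0,-13,-21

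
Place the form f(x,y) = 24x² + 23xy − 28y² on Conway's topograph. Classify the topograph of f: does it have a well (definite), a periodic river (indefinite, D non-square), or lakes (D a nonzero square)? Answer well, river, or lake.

D = b²−4ac = 23² − 4·24·(-28) = 3217
D > 0 non-square ⇒ indefinite ⇒ periodic river

river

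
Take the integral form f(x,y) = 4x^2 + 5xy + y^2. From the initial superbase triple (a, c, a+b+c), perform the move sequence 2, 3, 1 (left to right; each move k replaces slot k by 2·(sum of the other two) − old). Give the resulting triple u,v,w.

start (4,1,10) = (f(1,0),f(0,1),f(1,1))
replace slot 2: 2·(4+10) − 1 = 27 → (4,27,10)
replace slot 3: 2·(4+27) − 10 = 52 → (4,27,52)
replace slot 1: 2·(27+52) − 4 = 154 → (154,27,52)

154,27,52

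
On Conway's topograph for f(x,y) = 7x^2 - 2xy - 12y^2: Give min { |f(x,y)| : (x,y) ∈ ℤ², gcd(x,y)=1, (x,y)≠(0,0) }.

descent: ρ → (-12,2,7)
descent: ρ → (7,12,-7)  [lands on river]
river: ρ → (-7,16,3)
river: ρ → (3,14,-12)
river: ρ → (-12,10,5)
river: ρ → (5,10,-12)
river: ρ → (-12,14,3)
river: ρ → (3,16,-7)
river: ρ → (-7,12,7)
river: ρ → (7,16,-3)
river: ρ → (-3,14,12)
river: ρ → (12,10,-5)
river: ρ → (-5,10,12)
river: ρ → (12,14,-3)
river: ρ → (-3,16,7)
closes: descent 2, river 14
min |a| on river = 3

3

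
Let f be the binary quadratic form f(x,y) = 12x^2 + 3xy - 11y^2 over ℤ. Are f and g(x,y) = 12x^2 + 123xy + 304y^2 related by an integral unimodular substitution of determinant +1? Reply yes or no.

D₁ = 537, D₂ = 537
river cycle of f (length 16): (-11, 19, 4), (4, 21, -6), (-6, 15, 13), (13, 11, -8), (-8, 21, 3), (3, 21, -8), (-8, 11, 13), (13, 15, -6), (-6, 21, 4), (4, 19, -11), … (6 more)
river cycle of g (length 16): (12, 3, -11), (-11, 19, 4), (4, 21, -6), (-6, 15, 13), (13, 11, -8), (-8, 21, 3), (3, 21, -8), (-8, 11, 13), (13, 15, -6), (-6, 21, 4), … (6 more)
cycles coincide ⇒ equivalent

yes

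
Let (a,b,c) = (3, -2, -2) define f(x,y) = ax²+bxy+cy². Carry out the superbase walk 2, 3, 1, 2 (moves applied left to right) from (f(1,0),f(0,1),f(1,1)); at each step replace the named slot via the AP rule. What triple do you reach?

start (3,-2,-1) = (f(1,0),f(0,1),f(1,1))
replace slot 2: 2·(3+(-1)) − (-2) = 6 → (3,6,-1)
replace slot 3: 2·(3+6) − (-1) = 19 → (3,6,19)
replace slot 1: 2·(6+19) − 3 = 47 → (47,6,19)
replace slot 2: 2·(47+19) − 6 = 126 → (47,126,19)

47,126,19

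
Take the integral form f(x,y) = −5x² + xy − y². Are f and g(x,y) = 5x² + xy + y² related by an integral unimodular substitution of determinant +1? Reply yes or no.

D₁ = -19, D₂ = -19
f is negative-definite; reduce −f:
−f: flip: (5,-1,1)→(1,1,5)
−f: reduced (well bottom): (1,1,5) with a≤c, −a<b≤a
flip sign back: reduced form of f is (-1,-1,-5)
g: flip: (5,1,1)→(1,-1,5)
g: translate: b→1 (≡-1 mod 2), so (1,-1,5)→(1,1,5)
g: reduced (well bottom): (1,1,5) with a≤c, −a<b≤a
reduced forms (-1, -1, -5) vs (1, 1, 5) ⇒ inequivalent

no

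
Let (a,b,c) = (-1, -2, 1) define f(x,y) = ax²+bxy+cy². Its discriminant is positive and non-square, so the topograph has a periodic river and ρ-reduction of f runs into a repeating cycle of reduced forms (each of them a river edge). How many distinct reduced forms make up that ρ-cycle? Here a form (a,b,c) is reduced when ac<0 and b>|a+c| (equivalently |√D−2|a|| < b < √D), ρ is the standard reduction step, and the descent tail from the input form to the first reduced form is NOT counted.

D = 8, ⌊√D⌋ = 2
descent: ρ → (1,2,-1)  [lands on river]
river: ρ → (-1,2,1)
ρ-cycle length = 2 (tail of 1 descent step not counted)

2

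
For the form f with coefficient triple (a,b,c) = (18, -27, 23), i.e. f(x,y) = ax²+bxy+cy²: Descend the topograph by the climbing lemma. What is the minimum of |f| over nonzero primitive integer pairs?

translate: b→9 (≡-27 mod 36), so (18,-27,23)→(18,9,14)
flip: (18,9,14)→(14,-9,18)
reduced (well bottom): (14,-9,18) with a≤c, −a<b≤a
well minimum = a = 14

14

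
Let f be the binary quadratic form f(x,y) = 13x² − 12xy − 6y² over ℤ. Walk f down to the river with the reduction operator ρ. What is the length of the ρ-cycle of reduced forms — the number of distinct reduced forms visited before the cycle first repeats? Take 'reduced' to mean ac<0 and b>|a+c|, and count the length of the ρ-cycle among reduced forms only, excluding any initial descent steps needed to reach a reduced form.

D = 456, ⌊√D⌋ = 21
descent: ρ → (-6,12,13)  [lands on river]
river: ρ → (13,14,-5)
river: ρ → (-5,16,10)
river: ρ → (10,4,-11)
river: ρ → (-11,18,3)
river: ρ → (3,18,-11)
river: ρ → (-11,4,10)
river: ρ → (10,16,-5)
river: ρ → (-5,14,13)
river: ρ → (13,12,-6)
ρ-cycle length = 10 (tail of 1 descent step not counted)

10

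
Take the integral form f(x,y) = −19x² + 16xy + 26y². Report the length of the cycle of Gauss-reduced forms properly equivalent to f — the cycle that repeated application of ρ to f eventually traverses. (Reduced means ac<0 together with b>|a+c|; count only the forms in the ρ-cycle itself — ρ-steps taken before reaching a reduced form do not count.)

D = 2232, ⌊√D⌋ = 47
river: ρ → (26,36,-9)
river: ρ → (-9,36,26)
river: ρ → (26,16,-19)
river: ρ → (-19,22,23)
river: ρ → (23,24,-18)
river: ρ → (-18,12,29)
river: ρ → (29,46,-1)
river: ρ → (-1,46,29)
river: ρ → (29,12,-18)
river: ρ → (-18,24,23)
river: ρ → (23,22,-19)
river: ρ → (-19,16,26)
ρ-cycle length = 12 (tail of 0 descent steps not counted)

12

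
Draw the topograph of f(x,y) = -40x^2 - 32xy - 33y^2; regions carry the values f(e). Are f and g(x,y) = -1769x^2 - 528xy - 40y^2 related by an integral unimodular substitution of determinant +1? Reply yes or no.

D₁ = -4256, D₂ = -4256
f is negative-definite; reduce −f:
−f: flip: (40,32,33)→(33,-32,40)
−f: reduced (well bottom): (33,-32,40) with a≤c, −a<b≤a
flip sign back: reduced form of f is (-33,32,-40)
g is negative-definite; reduce −g:
−g: flip: (1769,528,40)→(40,-528,1769)
−g: translate: b→32 (≡-528 mod 80), so (40,-528,1769)→(40,32,33)
−g: flip: (40,32,33)→(33,-32,40)
−g: reduced (well bottom): (33,-32,40) with a≤c, −a<b≤a
flip sign back: reduced form of g is (-33,32,-40)
reduced forms (-33, 32, -40) vs (-33, 32, -40) ⇒ equivalent

yes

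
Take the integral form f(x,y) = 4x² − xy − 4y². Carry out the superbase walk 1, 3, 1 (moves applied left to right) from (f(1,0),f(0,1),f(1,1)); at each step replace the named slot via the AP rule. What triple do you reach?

start (4,-4,-1) = (f(1,0),f(0,1),f(1,1))
replace slot 1: 2·((-4)+(-1)) − 4 = -14 → (-14,-4,-1)
replace slot 3: 2·((-14)+(-4)) − (-1) = -35 → (-14,-4,-35)
replace slot 1: 2·((-4)+(-35)) − (-14) = -64 → (-64,-4,-35)

-64,-4,-35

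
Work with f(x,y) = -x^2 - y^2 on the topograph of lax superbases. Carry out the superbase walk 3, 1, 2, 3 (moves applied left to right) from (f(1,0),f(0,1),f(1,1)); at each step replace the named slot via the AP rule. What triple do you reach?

start (-1,-1,-2) = (f(1,0),f(0,1),f(1,1))
replace slot 3: 2·((-1)+(-1)) − (-2) = -2 → (-1,-1,-2)
replace slot 1: 2·((-1)+(-2)) − (-1) = -5 → (-5,-1,-2)
replace slot 2: 2·((-5)+(-2)) − (-1) = -13 → (-5,-13,-2)
replace slot 3: 2·((-5)+(-13)) − (-2) = -34 → (-5,-13,-34)

-5,-13,-34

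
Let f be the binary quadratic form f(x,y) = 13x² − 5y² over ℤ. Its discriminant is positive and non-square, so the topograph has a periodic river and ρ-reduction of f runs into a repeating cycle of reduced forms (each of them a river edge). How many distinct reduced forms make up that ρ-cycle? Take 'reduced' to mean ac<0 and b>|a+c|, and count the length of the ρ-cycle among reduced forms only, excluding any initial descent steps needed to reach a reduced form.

D = 260, ⌊√D⌋ = 16
descent: ρ → (-5,10,8)  [lands on river]
river: ρ → (8,6,-7)
river: ρ → (-7,8,7)
river: ρ → (7,6,-8)
river: ρ → (-8,10,5)
river: ρ → (5,10,-8)
river: ρ → (-8,6,7)
river: ρ → (7,8,-7)
river: ρ → (-7,6,8)
river: ρ → (8,10,-5)
ρ-cycle length = 10 (tail of 1 descent step not counted)

10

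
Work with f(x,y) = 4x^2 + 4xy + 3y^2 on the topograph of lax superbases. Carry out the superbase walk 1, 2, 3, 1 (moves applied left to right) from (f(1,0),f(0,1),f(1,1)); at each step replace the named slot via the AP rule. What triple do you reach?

start (4,3,11) = (f(1,0),f(0,1),f(1,1))
replace slot 1: 2·(3+11) − 4 = 24 → (24,3,11)
replace slot 2: 2·(24+11) − 3 = 67 → (24,67,11)
replace slot 3: 2·(24+67) − 11 = 171 → (24,67,171)
replace slot 1: 2·(67+171) − 24 = 452 → (452,67,171)

452,67,171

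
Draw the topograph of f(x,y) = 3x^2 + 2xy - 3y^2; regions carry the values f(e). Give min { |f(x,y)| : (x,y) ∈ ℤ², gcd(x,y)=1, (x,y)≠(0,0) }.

river: ρ → (-3,4,2)
river: ρ → (2,4,-3)
river: ρ → (-3,2,3)
river: ρ → (3,4,-2)
river: ρ → (-2,4,3)
river: ρ → (3,2,-3)
closes: descent 0, river 6
min |a| on river = 2

2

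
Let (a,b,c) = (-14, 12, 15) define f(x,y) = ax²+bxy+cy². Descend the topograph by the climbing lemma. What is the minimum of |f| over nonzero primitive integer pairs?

river: ρ → (15,18,-11)
river: ρ → (-11,26,7)
river: ρ → (7,30,-3)
river: ρ → (-3,30,7)
river: ρ → (7,26,-11)
river: ρ → (-11,18,15)
river: ρ → (15,12,-14)
river: ρ → (-14,16,13)
river: ρ → (13,10,-17)
river: ρ → (-17,24,6)
river: ρ → (6,24,-17)
river: ρ → (-17,10,13)
river: ρ → (13,16,-14)
river: ρ → (-14,12,15)
closes: descent 0, river 14
min |a| on river = 3

3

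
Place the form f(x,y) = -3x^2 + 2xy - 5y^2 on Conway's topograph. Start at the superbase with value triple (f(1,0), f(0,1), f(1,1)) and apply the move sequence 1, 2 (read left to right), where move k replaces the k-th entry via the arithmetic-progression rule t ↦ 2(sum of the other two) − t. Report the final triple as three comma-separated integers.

start (-3,-5,-6) = (f(1,0),f(0,1),f(1,1))
replace slot 1: 2·((-5)+(-6)) − (-3) = -19 → (-19,-5,-6)
replace slot 2: 2·((-19)+(-6)) − (-5) = -45 → (-19,-45,-6)

-19,-45,-6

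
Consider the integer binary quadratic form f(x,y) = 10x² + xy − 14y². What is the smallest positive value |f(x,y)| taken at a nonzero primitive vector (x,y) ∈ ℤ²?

descent: ρ → (-14,-1,10)
descent: ρ → (10,21,-3)  [lands on river]
river: ρ → (-3,21,10)
river: ρ → (10,19,-5)
river: ρ → (-5,21,6)
river: ρ → (6,15,-14)
river: ρ → (-14,13,7)
river: ρ → (7,15,-12)
river: ρ → (-12,9,10)
river: ρ → (10,11,-11)
river: ρ → (-11,11,10)
river: ρ → (10,9,-12)
river: ρ → (-12,15,7)
river: ρ → (7,13,-14)
river: ρ → (-14,15,6)
river: ρ → (6,21,-5)
river: ρ → (-5,19,10)
closes: descent 2, river 16
min |a| on river = 3

3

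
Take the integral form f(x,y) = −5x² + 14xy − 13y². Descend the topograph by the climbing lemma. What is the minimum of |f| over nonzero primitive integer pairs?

translate: b→-4 (≡-14 mod 10), so (5,-14,13)→(5,-4,4)
flip: (5,-4,4)→(4,4,5)
reduced (well bottom): (4,4,5) with a≤c, −a<b≤a
well minimum |f| = |-4| = 4 (negative-definite)

4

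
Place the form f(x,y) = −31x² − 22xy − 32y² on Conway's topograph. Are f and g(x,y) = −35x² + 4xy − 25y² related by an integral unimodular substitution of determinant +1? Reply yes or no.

D₁ = -3484, D₂ = -3484
f is negative-definite; reduce −f:
−f: reduced (well bottom): (31,22,32) with a≤c, −a<b≤a
flip sign back: reduced form of f is (-31,-22,-32)
g is negative-definite; reduce −g:
−g: flip: (35,-4,25)→(25,4,35)
−g: reduced (well bottom): (25,4,35) with a≤c, −a<b≤a
flip sign back: reduced form of g is (-25,-4,-35)
reduced forms (-31, -22, -32) vs (-25, -4, -35) ⇒ inequivalent

no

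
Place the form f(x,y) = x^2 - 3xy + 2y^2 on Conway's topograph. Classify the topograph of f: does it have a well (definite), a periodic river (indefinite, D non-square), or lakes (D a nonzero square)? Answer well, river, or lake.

D = b²−4ac = (-3)² − 4·1·2 = 1
D = 1² is a perfect square ⇒ form factors over ℤ ⇒ lakes

lake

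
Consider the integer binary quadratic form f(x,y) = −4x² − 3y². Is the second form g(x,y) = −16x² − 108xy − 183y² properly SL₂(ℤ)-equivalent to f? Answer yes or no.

D₁ = -48, D₂ = -48
f is negative-definite; reduce −f:
−f: flip: (4,0,3)→(3,0,4)
−f: reduced (well bottom): (3,0,4) with a≤c, −a<b≤a
flip sign back: reduced form of f is (-3,0,-4)
g is negative-definite; reduce −g:
−g: translate: b→12 (≡108 mod 32), so (16,108,183)→(16,12,3)
−g: flip: (16,12,3)→(3,-12,16)
−g: translate: b→0 (≡-12 mod 6), so (3,-12,16)→(3,0,4)
−g: reduced (well bottom): (3,0,4) with a≤c, −a<b≤a
flip sign back: reduced form of g is (-3,0,-4)
reduced forms (-3, 0, -4) vs (-3, 0, -4) ⇒ equivalent

yes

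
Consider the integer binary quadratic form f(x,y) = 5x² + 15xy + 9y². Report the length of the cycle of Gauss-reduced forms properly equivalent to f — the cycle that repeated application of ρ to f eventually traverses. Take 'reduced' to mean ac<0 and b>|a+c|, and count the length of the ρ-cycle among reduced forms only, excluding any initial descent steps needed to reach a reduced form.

D = 45, ⌊√D⌋ = 6
descent: ρ → (9,3,-1)
descent: ρ → (-1,5,5)  [lands on river]
river: ρ → (5,5,-1)
ρ-cycle length = 2 (tail of 2 descent steps not counted)

2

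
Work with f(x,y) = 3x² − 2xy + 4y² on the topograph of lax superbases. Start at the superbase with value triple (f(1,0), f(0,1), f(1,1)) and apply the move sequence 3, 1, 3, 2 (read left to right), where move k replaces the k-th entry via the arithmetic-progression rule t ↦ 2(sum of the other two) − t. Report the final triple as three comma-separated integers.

start (3,4,5) = (f(1,0),f(0,1),f(1,1))
replace slot 3: 2·(3+4) − 5 = 9 → (3,4,9)
replace slot 1: 2·(4+9) − 3 = 23 → (23,4,9)
replace slot 3: 2·(23+4) − 9 = 45 → (23,4,45)
replace slot 2: 2·(23+45) − 4 = 132 → (23,132,45)

23,132,45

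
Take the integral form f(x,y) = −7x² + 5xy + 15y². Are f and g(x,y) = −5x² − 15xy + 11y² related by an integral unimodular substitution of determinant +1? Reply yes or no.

D₁ = 445, D₂ = 445
river cycle of f (length 6): (-7, 19, 3), (3, 17, -13), (-13, 9, 7), (7, 19, -3), (-3, 17, 13), (13, 9, -7)
river cycle of g (length 10): (11, 15, -5), (-5, 15, 11), (11, 7, -9), (-9, 11, 9), (9, 7, -11), (-11, 15, 5), (5, 15, -11), (-11, 7, 9), (9, 11, -9), (-9, 7, 11)
cycles differ ⇒ inequivalent

no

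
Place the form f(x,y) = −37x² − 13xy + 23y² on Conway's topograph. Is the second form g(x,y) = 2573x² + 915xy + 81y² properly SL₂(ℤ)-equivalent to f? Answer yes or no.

D₁ = 3573, D₂ = 3573
river cycle of f (length 18): (23, 59, -1), (-1, 59, 23), (23, 33, -27), (-27, 21, 29), (29, 37, -19), (-19, 39, 27), (27, 15, -31), (-31, 47, 11), (11, 41, -43), (-43, 45, 9), … (8 more)
river cycle of g (length 18): (-1, 59, 23), (23, 33, -27), (-27, 21, 29), (29, 37, -19), (-19, 39, 27), (27, 15, -31), (-31, 47, 11), (11, 41, -43), (-43, 45, 9), (9, 45, -43), … (8 more)
cycles coincide ⇒ equivalent

yes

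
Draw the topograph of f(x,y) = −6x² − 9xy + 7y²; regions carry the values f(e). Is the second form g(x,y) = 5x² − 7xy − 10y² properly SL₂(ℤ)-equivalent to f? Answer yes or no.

D₁ = 249, D₂ = 249
river cycle of f (length 16): (7, 9, -6), (-6, 15, 1), (1, 15, -6), (-6, 9, 7), (7, 5, -8), (-8, 11, 4), (4, 13, -5), (-5, 7, 10), (10, 13, -2), (-2, 15, 3), … (6 more)
river cycle of g (length 16): (-10, 7, 5), (5, 13, -4), (-4, 11, 8), (8, 5, -7), (-7, 9, 6), (6, 15, -1), (-1, 15, 6), (6, 9, -7), (-7, 5, 8), (8, 11, -4), … (6 more)
cycles differ ⇒ inequivalent

no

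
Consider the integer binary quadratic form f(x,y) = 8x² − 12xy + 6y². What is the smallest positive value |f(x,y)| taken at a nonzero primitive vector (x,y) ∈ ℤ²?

translate: b→4 (≡-12 mod 16), so (8,-12,6)→(8,4,2)
flip: (8,4,2)→(2,-4,8)
translate: b→0 (≡-4 mod 4), so (2,-4,8)→(2,0,6)
reduced (well bottom): (2,0,6) with a≤c, −a<b≤a
well minimum = a = 2

2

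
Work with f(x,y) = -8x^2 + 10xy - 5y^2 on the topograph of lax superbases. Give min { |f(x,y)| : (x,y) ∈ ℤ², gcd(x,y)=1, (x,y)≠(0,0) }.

translate: b→6 (≡-10 mod 16), so (8,-10,5)→(8,6,3)
flip: (8,6,3)→(3,-6,8)
translate: b→0 (≡-6 mod 6), so (3,-6,8)→(3,0,5)
reduced (well bottom): (3,0,5) with a≤c, −a<b≤a
well minimum |f| = |-3| = 3 (negative-definite)

3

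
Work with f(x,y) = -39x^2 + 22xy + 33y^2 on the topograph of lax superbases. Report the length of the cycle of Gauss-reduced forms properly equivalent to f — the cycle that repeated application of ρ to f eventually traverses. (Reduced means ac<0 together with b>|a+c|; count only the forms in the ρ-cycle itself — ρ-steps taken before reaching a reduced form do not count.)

D = 5632, ⌊√D⌋ = 75
river: ρ → (33,44,-28)
river: ρ → (-28,68,9)
river: ρ → (9,58,-63)
river: ρ → (-63,68,4)
river: ρ → (4,68,-63)
river: ρ → (-63,58,9)
river: ρ → (9,68,-28)
river: ρ → (-28,44,33)
river: ρ → (33,22,-39)
river: ρ → (-39,56,16)
river: ρ → (16,72,-7)
river: ρ → (-7,68,36)
river: ρ → (36,4,-39)
river: ρ → (-39,74,1)
river: ρ → (1,74,-39)
river: ρ → (-39,4,36)
river: ρ → (36,68,-7)
river: ρ → (-7,72,16)
river: ρ → (16,56,-39)
river: ρ → (-39,22,33)
ρ-cycle length = 20 (tail of 0 descent steps not counted)

20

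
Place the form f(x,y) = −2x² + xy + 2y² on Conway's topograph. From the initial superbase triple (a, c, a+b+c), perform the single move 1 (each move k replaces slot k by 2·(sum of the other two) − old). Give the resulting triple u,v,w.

start (-2,2,1) = (f(1,0),f(0,1),f(1,1))
replace slot 1: 2·(2+1) − (-2) = 8 → (8,2,1)

8,2,1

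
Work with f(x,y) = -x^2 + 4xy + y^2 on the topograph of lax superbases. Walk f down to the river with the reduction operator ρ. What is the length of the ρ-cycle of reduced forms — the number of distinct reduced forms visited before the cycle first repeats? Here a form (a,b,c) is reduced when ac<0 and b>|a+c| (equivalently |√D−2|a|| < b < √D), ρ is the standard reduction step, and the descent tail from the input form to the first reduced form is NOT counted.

D = 20, ⌊√D⌋ = 4
river: ρ → (1,4,-1)
river: ρ → (-1,4,1)
ρ-cycle length = 2 (tail of 0 descent steps not counted)

2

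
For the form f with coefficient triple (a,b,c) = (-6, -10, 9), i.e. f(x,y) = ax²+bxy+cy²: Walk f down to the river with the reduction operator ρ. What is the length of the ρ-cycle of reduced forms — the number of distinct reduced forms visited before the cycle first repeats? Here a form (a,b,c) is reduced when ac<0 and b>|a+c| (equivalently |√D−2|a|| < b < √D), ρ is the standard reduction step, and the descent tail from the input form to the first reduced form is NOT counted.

D = 316, ⌊√D⌋ = 17
descent: ρ → (9,10,-6)  [lands on river]
river: ρ → (-6,14,5)
river: ρ → (5,16,-3)
river: ρ → (-3,14,10)
river: ρ → (10,6,-7)
river: ρ → (-7,8,9)
ρ-cycle length = 6 (tail of 1 descent step not counted)

6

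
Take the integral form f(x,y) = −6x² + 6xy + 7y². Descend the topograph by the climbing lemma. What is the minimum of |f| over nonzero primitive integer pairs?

river: ρ → (7,8,-5)
river: ρ → (-5,12,3)
river: ρ → (3,12,-5)
river: ρ → (-5,8,7)
river: ρ → (7,6,-6)
river: ρ → (-6,6,7)
closes: descent 0, river 6
min |a| on river = 3

3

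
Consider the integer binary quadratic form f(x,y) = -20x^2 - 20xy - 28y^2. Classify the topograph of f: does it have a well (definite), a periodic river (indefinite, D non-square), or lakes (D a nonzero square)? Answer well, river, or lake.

D = b²−4ac = (-20)² − 4·(-20)·(-28) = -1840
D < 0 ⇒ definite ⇒ every region one sign ⇒ single well

well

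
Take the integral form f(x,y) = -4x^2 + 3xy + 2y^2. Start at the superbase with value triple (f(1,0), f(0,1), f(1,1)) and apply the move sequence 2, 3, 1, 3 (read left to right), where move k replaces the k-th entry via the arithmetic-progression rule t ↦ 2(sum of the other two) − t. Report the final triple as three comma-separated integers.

start (-4,2,1) = (f(1,0),f(0,1),f(1,1))
replace slot 2: 2·((-4)+1) − 2 = -8 → (-4,-8,1)
replace slot 3: 2·((-4)+(-8)) − 1 = -25 → (-4,-8,-25)
replace slot 1: 2·((-8)+(-25)) − (-4) = -62 → (-62,-8,-25)
replace slot 3: 2·((-62)+(-8)) − (-25) = -115 → (-62,-8,-115)

-62,-8,-115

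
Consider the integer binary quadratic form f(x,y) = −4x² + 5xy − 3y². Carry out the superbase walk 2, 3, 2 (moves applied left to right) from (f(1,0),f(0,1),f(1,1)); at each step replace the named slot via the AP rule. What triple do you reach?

start (-4,-3,-2) = (f(1,0),f(0,1),f(1,1))
replace slot 2: 2·((-4)+(-2)) − (-3) = -9 → (-4,-9,-2)
replace slot 3: 2·((-4)+(-9)) − (-2) = -24 → (-4,-9,-24)
replace slot 2: 2·((-4)+(-24)) − (-9) = -47 → (-4,-47,-24)

-4,-47,-24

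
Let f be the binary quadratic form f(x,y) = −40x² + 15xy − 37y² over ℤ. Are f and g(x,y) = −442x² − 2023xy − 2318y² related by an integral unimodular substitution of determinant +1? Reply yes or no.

D₁ = -5695, D₂ = -5695
f is negative-definite; reduce −f:
−f: flip: (40,-15,37)→(37,15,40)
−f: reduced (well bottom): (37,15,40) with a≤c, −a<b≤a
flip sign back: reduced form of f is (-37,-15,-40)
g is negative-definite; reduce −g:
−g: translate: b→255 (≡2023 mod 884), so (442,2023,2318)→(442,255,40)
−g: flip: (442,255,40)→(40,-255,442)
−g: translate: b→-15 (≡-255 mod 80), so (40,-255,442)→(40,-15,37)
−g: flip: (40,-15,37)→(37,15,40)
−g: reduced (well bottom): (37,15,40) with a≤c, −a<b≤a
flip sign back: reduced form of g is (-37,-15,-40)
reduced forms (-37, -15, -40) vs (-37, -15, -40) ⇒ equivalent

yes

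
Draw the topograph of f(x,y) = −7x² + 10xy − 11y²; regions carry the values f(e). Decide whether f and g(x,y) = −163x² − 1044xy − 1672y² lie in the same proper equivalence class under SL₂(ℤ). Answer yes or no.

D₁ = -208, D₂ = -208
f is negative-definite; reduce −f:
−f: translate: b→4 (≡-10 mod 14), so (7,-10,11)→(7,4,8)
−f: reduced (well bottom): (7,4,8) with a≤c, −a<b≤a
flip sign back: reduced form of f is (-7,-4,-8)
g is negative-definite; reduce −g:
−g: translate: b→66 (≡1044 mod 326), so (163,1044,1672)→(163,66,7)
−g: flip: (163,66,7)→(7,-66,163)
−g: translate: b→4 (≡-66 mod 14), so (7,-66,163)→(7,4,8)
−g: reduced (well bottom): (7,4,8) with a≤c, −a<b≤a
flip sign back: reduced form of g is (-7,-4,-8)
reduced forms (-7, -4, -8) vs (-7, -4, -8) ⇒ equivalent

yes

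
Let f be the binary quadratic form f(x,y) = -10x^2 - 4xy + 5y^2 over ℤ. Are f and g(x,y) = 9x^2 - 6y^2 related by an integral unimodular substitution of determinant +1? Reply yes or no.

D₁ = 216, D₂ = 216
river cycle of f (length 6): (5, 14, -1), (-1, 14, 5), (5, 6, -9), (-9, 12, 2), (2, 12, -9), (-9, 6, 5)
river cycle of g (length 2): (-6, 12, 3), (3, 12, -6)
cycles differ ⇒ inequivalent

no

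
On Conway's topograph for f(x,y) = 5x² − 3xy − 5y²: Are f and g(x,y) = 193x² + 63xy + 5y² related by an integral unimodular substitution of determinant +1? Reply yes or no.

D₁ = 109, D₂ = 109
river cycle of f (length 14): (-5, 3, 5), (5, 7, -3), (-3, 5, 7), (7, 9, -1), (-1, 9, 7), (7, 5, -3), (-3, 7, 5), (5, 3, -5), (-5, 7, 3), (3, 5, -7), … (4 more)
river cycle of g (length 14): (5, 7, -3), (-3, 5, 7), (7, 9, -1), (-1, 9, 7), (7, 5, -3), (-3, 7, 5), (5, 3, -5), (-5, 7, 3), (3, 5, -7), (-7, 9, 1), … (4 more)
cycles coincide ⇒ equivalent

yes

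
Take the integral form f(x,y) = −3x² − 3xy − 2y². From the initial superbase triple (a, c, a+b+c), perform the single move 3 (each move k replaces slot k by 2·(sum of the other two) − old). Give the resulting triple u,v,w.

start (-3,-2,-8) = (f(1,0),f(0,1),f(1,1))
replace slot 3: 2·((-3)+(-2)) − (-8) = -2 → (-3,-2,-2)

-3,-2,-2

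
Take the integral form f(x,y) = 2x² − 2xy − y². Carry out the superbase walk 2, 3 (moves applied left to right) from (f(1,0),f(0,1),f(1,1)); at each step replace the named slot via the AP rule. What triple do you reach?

start (2,-1,-1) = (f(1,0),f(0,1),f(1,1))
replace slot 2: 2·(2+(-1)) − (-1) = 3 → (2,3,-1)
replace slot 3: 2·(2+3) − (-1) = 11 → (2,3,11)

2,3,11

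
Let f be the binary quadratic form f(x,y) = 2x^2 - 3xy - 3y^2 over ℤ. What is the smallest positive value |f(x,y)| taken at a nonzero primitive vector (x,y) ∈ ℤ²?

descent: ρ → (-3,3,2)  [lands on river]
river: ρ → (2,5,-1)
river: ρ → (-1,5,2)
river: ρ → (2,3,-3)
closes: descent 1, river 4
min |a| on river = 1

1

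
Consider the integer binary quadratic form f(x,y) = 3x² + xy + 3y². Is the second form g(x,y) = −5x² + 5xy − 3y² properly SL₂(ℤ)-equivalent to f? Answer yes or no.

D₁ = -35, D₂ = -35
f: reduced (well bottom): (3,1,3) with a≤c, −a<b≤a
g is negative-definite; reduce −g:
−g: translate: b→5 (≡-5 mod 10), so (5,-5,3)→(5,5,3)
−g: flip: (5,5,3)→(3,-5,5)
−g: translate: b→1 (≡-5 mod 6), so (3,-5,5)→(3,1,3)
−g: reduced (well bottom): (3,1,3) with a≤c, −a<b≤a
flip sign back: reduced form of g is (-3,-1,-3)
reduced forms (3, 1, 3) vs (-3, -1, -3) ⇒ inequivalent

no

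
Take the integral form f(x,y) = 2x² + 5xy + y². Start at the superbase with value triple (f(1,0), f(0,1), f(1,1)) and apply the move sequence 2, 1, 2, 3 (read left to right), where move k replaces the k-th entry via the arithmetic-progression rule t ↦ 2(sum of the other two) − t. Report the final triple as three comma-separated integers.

start (2,1,8) = (f(1,0),f(0,1),f(1,1))
replace slot 2: 2·(2+8) − 1 = 19 → (2,19,8)
replace slot 1: 2·(19+8) − 2 = 52 → (52,19,8)
replace slot 2: 2·(52+8) − 19 = 101 → (52,101,8)
replace slot 3: 2·(52+101) − 8 = 298 → (52,101,298)

52,101,298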